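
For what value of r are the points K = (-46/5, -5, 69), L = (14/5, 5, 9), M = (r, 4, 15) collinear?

Direction KL = (12, 10, -60). From the y-coordinate of M, the parameter along the line is τ = (4 − (-5))/10 = 9/10.
Then r = (-46/5) + 9/10·(12) = 8/5.

8/5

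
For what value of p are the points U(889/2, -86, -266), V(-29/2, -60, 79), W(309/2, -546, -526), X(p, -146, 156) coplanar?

-499/2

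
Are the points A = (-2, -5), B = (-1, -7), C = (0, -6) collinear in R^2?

AB = (1, -2), AC = (2, -1).
det[AB; AC] = (1)(-1) − (-2)(2) = 3.
The determinant is nonzero, so they are not collinear.

No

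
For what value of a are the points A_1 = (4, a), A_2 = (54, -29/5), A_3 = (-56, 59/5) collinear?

Collinearity: (A_1 − A_2) must be parallel to (A_3 − A_2) = (-110, 88/5).
Cross-multiplying the components: (a − (-29/5))·(-110) = (-50)·(88/5).
Solving gives a = 11/5.

11/5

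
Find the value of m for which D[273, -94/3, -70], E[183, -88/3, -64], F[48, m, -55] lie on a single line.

Direction DE = (-90, 2, 6). From the x-coordinate of F, the parameter along the line is τ = (48 − 273)/(-90) = 5/2.
Then m = (-94/3) + 5/2·(2) = -79/3.

-79/3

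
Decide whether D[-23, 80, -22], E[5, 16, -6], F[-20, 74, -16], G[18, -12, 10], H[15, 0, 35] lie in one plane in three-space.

The plane through D, E, F has normal n = DE × DF = (-288, -120, 24) and equation n·P = -3504.
Checking the remaining points: n·G = -3504, n·H = -3480.
Since n·H = -3480 ≠ -3504, H is off the plane and the points are not all coplanar.

No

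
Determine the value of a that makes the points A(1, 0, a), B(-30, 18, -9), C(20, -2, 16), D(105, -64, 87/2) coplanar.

7/2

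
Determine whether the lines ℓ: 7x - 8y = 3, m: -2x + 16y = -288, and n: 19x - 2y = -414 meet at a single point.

Intersecting ℓ and m: solving the 2×2 system gives (x, y) = (-47/2, -335/16).
Substitute into n: (19)(-47/2) + (-2)(-335/16) = -3237/8.
But n requires -414 ≠ -3237/8, so the three lines have no common point.

No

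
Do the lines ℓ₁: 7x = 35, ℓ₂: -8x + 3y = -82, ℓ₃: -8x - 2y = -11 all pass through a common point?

Intersecting ℓ₁ and ℓ₂: solving the 2×2 system gives (x, y) = (5, -14).
Substitute into ℓ₃: (-8)(5) + (-2)(-14) = -12.
But ℓ₃ requires -11 ≠ -12, so the three lines have no common point.

No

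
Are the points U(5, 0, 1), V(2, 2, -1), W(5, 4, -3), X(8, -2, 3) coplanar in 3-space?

Yes

The four points are coplanar iff the 3×3 determinant with rows UV, UW, UX is zero.
Rows: (-3, 2, -2), (0, 4, -4), (3, -2, 2).
Expanding along the first row: (-3)(0) − (2)(12) + (-2)(-12) = 0.
Zero determinant ⇒ coplanar.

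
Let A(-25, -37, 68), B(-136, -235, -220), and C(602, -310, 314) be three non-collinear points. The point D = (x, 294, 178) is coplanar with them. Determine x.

A normal to the plane is n = AB × AC = (-127332, -153270, 154449).
D lies in the plane iff n · AD = 0.
This gives (-127332)x + (-36926280) = 0, so x = -290.

-290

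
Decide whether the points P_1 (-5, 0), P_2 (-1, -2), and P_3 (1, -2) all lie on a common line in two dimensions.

No

P_1P_2 = (4, -2), P_1P_3 = (6, -2).
If collinear, P_1P_3 would be a scalar multiple of P_1P_2. But (4)·(-2) ≠ (-2)·(6) (difference 4), so they are not parallel; the points are not collinear.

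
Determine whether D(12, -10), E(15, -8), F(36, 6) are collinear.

Yes

DE = (3, 2), DF = (24, 16).
Checking proportionality: DF = 8·DE, so the vectors are parallel and the points are collinear.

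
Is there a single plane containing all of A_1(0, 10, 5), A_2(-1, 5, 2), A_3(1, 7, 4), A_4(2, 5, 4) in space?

No

The four points are coplanar iff the 3×3 determinant with rows A_1A_2, A_1A_3, A_1A_4 is zero.
Rows: (-1, -5, -3), (1, -3, -1), (2, -5, -1).
Expanding along the first row: (-1)(-2) − (-5)(1) + (-3)(1) = 4.
Nonzero ⇒ not coplanar.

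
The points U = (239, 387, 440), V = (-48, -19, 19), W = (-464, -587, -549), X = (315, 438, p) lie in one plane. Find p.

435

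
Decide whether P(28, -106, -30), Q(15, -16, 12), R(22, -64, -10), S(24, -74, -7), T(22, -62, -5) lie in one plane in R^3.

No

The plane through P, Q, R has normal n = PQ × PR = (36, 8, -6) and equation n·X = 340.
Checking the remaining points: n·S = 314, n·T = 326.
Since n·S = 314 ≠ 340, S is off the plane and the points are not all coplanar.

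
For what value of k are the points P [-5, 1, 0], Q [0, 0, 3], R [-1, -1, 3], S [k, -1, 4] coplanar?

Normal to plane PQR: n = (3, -3, -6); plane equation n·X = -18.
Requiring n·S = -18: (3)k + (-21) = -18.
So k = 1.

1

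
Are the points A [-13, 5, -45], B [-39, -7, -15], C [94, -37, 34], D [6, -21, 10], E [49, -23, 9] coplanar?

No

The plane through A, B, C has normal n = AB × AC = (312, 5264, 2376) and equation n·P = -84656.
Checking the remaining points: n·D = -84912, n·E = -84400.
Since n·D = -84912 ≠ -84656, D is off the plane and the points are not all coplanar.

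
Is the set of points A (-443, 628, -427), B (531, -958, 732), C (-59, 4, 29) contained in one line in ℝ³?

No

AB = (974, -1586, 1159), AC = (384, -624, 456).
Comparing components 3 and 1: (1159)(384) − (974)(456) = 912 ≠ 0, so AB and AC are not parallel and the points are not collinear.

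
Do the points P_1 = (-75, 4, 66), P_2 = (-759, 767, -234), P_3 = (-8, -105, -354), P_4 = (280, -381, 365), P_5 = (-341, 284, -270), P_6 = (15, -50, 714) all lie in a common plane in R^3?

No

The plane through P_1, P_2, P_3 has normal n = P_1P_2 × P_1P_3 = (-353160, -307380, 23435) and equation n·P = 26804190.
Checking the remaining points: n·P_4 = 26780755, n·P_5 = 26804190, n·P_6 = 26804190.
Since n·P_4 = 26780755 ≠ 26804190, P_4 is off the plane and the points are not all coplanar.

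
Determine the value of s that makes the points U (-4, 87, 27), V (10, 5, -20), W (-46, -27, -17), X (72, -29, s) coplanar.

-59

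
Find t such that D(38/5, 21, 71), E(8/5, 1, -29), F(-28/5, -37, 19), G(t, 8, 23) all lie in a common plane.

4

Normal to plane DEF: n = (-4760, 1008, 84); plane equation n·P = -9044.
Requiring n·G = -9044: (-4760)t + (9996) = -9044.
So t = 4.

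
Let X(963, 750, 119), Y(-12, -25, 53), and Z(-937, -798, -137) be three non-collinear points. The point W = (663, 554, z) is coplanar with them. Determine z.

242

Coplanarity requires XY · (XZ × XW) = 0.
XY = (-975, -775, -66), XZ = (-1900, -1548, -256); the triple product is linear in z with coefficient 36800 and constant term -8905600.
Setting it to zero: z = 242.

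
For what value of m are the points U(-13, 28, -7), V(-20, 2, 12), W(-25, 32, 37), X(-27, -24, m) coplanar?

Normal to plane UVW: n = (-1220, 80, -340); plane equation n·P = 20480.
Requiring n·X = 20480: (-340)m + (31020) = 20480.
So m = 31.

31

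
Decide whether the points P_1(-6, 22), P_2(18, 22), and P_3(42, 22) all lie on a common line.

Yes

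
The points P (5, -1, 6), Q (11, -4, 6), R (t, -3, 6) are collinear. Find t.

9

Collinearity requires PQ × PR = 0; each component is linear in t.
The z-component gives (3)t + (-27) = 0, so t = 9.
The remaining components then also vanish.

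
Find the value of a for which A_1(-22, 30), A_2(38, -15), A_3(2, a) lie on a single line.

12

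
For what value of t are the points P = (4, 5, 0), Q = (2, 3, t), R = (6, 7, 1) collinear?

Collinearity requires PQ × PR = 0; each component is linear in t.
The x-component gives (-2)t + (-2) = 0, so t = -1.
The remaining components then also vanish.

-1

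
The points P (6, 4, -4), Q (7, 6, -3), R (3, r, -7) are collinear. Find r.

Direction PQ = (1, 2, 1). From the x-coordinate of R, the parameter along the line is τ = (3 − 6)/1 = -3.
Then r = 4 + (-3)·(2) = -2.

-2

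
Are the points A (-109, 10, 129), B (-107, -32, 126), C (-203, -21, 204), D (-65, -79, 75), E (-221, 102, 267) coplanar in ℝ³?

No

The plane through A, B, C has normal n = AB × AC = (-3243, 132, -4010) and equation n·P = -162483.
Checking the remaining points: n·D = -100383, n·E = -340503.
Since n·D = -100383 ≠ -162483, D is off the plane and the points are not all coplanar.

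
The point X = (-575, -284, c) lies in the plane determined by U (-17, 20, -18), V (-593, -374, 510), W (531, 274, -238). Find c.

312

A normal to the plane is n = UV × UW = (-47432, 162624, 69608).
X lies in the plane iff n · UX = 0.
This gives (69608)c + (-21717696) = 0, so c = 312.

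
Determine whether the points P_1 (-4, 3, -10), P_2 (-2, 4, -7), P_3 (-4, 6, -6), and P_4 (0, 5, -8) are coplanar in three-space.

A normal to the plane through P_1, P_2, P_3 is n = P_1P_2 × P_1P_3 = (-5, -8, 6).
The plane has equation n·P = -64. For P_4: n·P_4 = -88.
-88 ≠ -64, so P_4 is off the plane.

No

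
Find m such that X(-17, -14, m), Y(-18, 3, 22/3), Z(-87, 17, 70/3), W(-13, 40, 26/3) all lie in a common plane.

The points are coplanar iff XY · (XZ × XW) = 0.
Expanding, this is linear in m: (2623)m + (-15738) = 0.
So m = 6.

6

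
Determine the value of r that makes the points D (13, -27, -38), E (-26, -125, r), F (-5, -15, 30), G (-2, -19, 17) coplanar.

The points are coplanar iff DE · (DF × DG) = 0.
Expanding, this is linear in r: (36)r + (-216) = 0.
So r = 6.

6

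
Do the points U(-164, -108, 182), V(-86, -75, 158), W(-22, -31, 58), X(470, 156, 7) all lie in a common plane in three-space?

Yes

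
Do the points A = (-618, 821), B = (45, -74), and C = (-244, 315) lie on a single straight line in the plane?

No

AB = (663, -895), AC = (374, -506).
det[AB; AC] = (663)(-506) − (-895)(374) = -748.
The determinant is nonzero, so they are not collinear.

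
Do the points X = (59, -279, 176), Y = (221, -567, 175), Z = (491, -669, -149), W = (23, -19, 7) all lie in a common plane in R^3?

No

A normal to the plane through X, Y, Z is n = XY × XZ = (93210, 52218, 61236).
The plane has equation n·P = 1708104. For W: n·W = 1580340.
1580340 ≠ 1708104, so W is off the plane.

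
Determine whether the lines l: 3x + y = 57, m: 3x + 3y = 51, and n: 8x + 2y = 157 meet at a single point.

Lines aᵢx + bᵢy = cᵢ with pairwise distinct directions are concurrent exactly when det[aᵢ bᵢ cᵢ] = 0.
Here the determinant is 18.
Nonzero, so no common point exists.

No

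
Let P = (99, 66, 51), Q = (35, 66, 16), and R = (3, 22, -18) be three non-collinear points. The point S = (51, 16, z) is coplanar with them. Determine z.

6

A normal to the plane is n = PQ × PR = (-1540, -1056, 2816).
S lies in the plane iff n · PS = 0.
This gives (2816)z + (-16896) = 0, so z = 6.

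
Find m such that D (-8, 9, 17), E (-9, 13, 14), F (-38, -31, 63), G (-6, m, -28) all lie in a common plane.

Normal to plane DEF: n = (64, 136, 160); plane equation n·P = 3432.
Requiring n·G = 3432: (136)m + (-4864) = 3432.
So m = 61.

61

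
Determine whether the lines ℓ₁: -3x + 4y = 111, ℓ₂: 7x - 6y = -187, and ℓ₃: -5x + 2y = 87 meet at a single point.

No

Intersecting ℓ₁ and ℓ₂: solving the 2×2 system gives (x, y) = (-41/5, 108/5).
Substitute into ℓ₃: (-5)(-41/5) + (2)(108/5) = 421/5.
But ℓ₃ requires 87 ≠ 421/5, so the three lines have no common point.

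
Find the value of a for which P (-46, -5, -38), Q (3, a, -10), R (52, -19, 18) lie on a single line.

Collinearity requires PQ × PR = 0; each component is linear in a.
The x-component gives (56)a + (672) = 0, so a = -12.
The remaining components then also vanish.

-12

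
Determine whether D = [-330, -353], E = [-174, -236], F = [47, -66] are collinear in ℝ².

DE = (156, 117), DF = (377, 287).
If collinear, DF would be a scalar multiple of DE. But (156)·(287) ≠ (117)·(377) (difference 663), so they are not parallel; the points are not collinear.

No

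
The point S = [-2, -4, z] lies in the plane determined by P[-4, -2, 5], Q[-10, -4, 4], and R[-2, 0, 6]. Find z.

4

Coplanarity requires PQ · (PR × PS) = 0.
PQ = (-6, -2, -1), PR = (2, 2, 1); the triple product is linear in z with coefficient -8 and constant term 32.
Setting it to zero: z = 4.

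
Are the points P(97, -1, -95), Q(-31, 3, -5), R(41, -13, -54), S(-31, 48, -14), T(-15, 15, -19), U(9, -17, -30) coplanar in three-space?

The plane through P, Q, R has normal n = PQ × PR = (1244, 208, 1760) and equation n·X = -46740.
Checking the remaining points: n·S = -53220, n·T = -48980, n·U = -45140.
Since n·S = -53220 ≠ -46740, S is off the plane and the points are not all coplanar.

No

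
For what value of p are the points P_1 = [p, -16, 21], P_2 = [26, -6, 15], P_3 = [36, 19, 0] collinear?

22

Direction P_2P_3 = (10, 25, -15). From the y-coordinate of P_1, the parameter along the line is τ = (-16 − (-6))/25 = -2/5.
Then p = 26 + (-2/5)·(10) = 22.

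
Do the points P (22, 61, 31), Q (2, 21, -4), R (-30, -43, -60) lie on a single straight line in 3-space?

Yes

PQ = (-20, -40, -35), PR = (-52, -104, -91).
Each component of PR is 13/5 times the corresponding component of PQ, so PR = 13/5·PQ and the points are collinear.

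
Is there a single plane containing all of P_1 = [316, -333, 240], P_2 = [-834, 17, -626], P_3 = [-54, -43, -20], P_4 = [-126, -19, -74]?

A normal to the plane through P_1, P_2, P_3 is n = P_1P_2 × P_1P_3 = (160140, 21420, -204000).
The plane has equation n·P = -5488620. For P_4: n·P_4 = -5488620.
Equal, so P_4 lies in the plane and all four are coplanar.

Yes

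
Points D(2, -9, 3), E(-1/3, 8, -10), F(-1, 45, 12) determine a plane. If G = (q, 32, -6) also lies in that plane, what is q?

-5/3

A normal to the plane is n = DE × DF = (855, 60, -75).
G lies in the plane iff n · DG = 0.
This gives (855)q + (1425) = 0, so q = -5/3.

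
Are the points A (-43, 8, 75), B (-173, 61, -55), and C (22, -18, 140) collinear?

AB = (-130, 53, -130), AC = (65, -26, 65).
Comparing components 2 and 3: (53)(65) − (-130)(-26) = 65 ≠ 0, so AB and AC are not parallel and the points are not collinear.

No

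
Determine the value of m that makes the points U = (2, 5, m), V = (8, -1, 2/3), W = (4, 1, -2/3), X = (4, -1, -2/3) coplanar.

-4/3

The points are coplanar iff UV · (UW × UX) = 0.
Expanding, this is linear in m: (-8)m + (-32/3) = 0.
So m = -4/3.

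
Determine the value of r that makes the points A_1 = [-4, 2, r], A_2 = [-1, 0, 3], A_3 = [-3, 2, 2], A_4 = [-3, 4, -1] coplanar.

Coplanarity ⇔ det[A_1A_2; A_1A_3; A_1A_4] = 0.
Expanding, this is linear in r: (4)r + (-12) = 0.
So r = 3.

3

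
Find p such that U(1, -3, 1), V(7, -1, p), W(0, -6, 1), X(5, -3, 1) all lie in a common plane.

Normal to plane UWX: n = (0, 0, 12); plane equation n·P = 12.
Requiring n·V = 12: (12)p + (0) = 12.
So p = 1.

1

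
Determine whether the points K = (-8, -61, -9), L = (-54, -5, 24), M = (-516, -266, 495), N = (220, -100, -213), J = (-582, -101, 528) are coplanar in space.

The plane through K, L, M has normal n = KL × KM = (34989, 6420, 37878) and equation n·P = -1012434.
Checking the remaining points: n·N = -1012434, n·J = -1012434.
All equal -1012434, so all 5 points lie in one plane.

Yes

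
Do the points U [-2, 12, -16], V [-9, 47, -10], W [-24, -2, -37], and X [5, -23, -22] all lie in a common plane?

With U as base: UV = (-7, 35, 6), UW = (-22, -14, -21), UX = (7, -35, -6).
UW × UX = (-651, -279, 868).
UV · (UW × UX) = 0.
The scalar triple product vanishes, so the four points are coplanar.

Yes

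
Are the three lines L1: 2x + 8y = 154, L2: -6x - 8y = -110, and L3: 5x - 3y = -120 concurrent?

No

Intersecting L1 and L2: solving the 2×2 system gives (x, y) = (-11, 22).
Substitute into L3: (5)(-11) + (-3)(22) = -121.
But L3 requires -120 ≠ -121, so the three lines have no common point.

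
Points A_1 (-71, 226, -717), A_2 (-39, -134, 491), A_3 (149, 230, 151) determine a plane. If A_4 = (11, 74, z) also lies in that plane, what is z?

67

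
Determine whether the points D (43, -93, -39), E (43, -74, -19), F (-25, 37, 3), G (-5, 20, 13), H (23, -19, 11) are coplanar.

The plane through D, E, F has normal n = DE × DF = (-1802, -1360, 1292) and equation n·P = -1394.
Checking the remaining points: n·G = -1394, n·H = -1394.
All equal -1394, so all 5 points lie in one plane.

Yes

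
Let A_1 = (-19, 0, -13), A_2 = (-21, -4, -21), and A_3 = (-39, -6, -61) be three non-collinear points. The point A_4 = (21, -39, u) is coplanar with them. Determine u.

35

The plane through A_1, A_2, A_3 has equation 144x + 64y − 68z = -1852.
Substituting A_4: (-68)u + (528) = -1852, so u = 35.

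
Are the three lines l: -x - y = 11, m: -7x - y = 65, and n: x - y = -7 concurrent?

Yes

Intersecting l and m: solving the 2×2 system gives (x, y) = (-9, -2).
Substitute into n: (1)(-9) + (-1)(-2) = -7.
This equals -7, so (-9, -2) lies on all three lines and they are concurrent.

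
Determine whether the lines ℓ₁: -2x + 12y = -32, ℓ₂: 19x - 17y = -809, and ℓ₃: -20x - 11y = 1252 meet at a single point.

No

Lines aᵢx + bᵢy = cᵢ with pairwise distinct directions are concurrent exactly when det[aᵢ bᵢ cᵢ] = 0.
Here the determinant is -13362.
Nonzero, so no common point exists.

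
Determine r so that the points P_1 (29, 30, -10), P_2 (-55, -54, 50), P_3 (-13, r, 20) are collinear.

-12

Collinearity requires P_1P_2 × P_1P_3 = 0; each component is linear in r.
The x-component gives (-60)r + (-720) = 0, so r = -12.
The remaining components then also vanish.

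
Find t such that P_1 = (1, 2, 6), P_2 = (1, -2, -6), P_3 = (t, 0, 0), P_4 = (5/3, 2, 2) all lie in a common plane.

Coplanarity ⇔ det[P_1P_2; P_1P_3; P_1P_4] = 0.
Expanding, this is linear in t: (-16)t + (16) = 0.
So t = 1.

1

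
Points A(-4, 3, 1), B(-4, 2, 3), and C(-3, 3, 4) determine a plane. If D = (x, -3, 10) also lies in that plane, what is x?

-5

A normal to the plane is n = AB × AC = (-3, 2, 1).
D lies in the plane iff n · AD = 0.
This gives (-3)x + (-15) = 0, so x = -5.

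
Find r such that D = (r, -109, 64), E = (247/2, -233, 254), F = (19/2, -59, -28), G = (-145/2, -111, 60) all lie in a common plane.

The points are coplanar iff DE · (DF × DG) = 0.
Expanding, this is linear in r: (-648)r + (-194076) = 0.
So r = -599/2.

-599/2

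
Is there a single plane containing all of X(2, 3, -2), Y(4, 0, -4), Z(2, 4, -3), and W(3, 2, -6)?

No

A normal to the plane through X, Y, Z is n = XY × XZ = (5, 2, 2).
The plane has equation n·P = 12. For W: n·W = 7.
7 ≠ 12, so W is off the plane.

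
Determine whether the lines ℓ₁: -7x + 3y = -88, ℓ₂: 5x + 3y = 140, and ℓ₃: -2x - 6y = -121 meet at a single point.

No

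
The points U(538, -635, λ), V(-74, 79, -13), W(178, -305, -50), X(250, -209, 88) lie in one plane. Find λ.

Coplanarity ⇔ det[UV; UW; UX] = 0.
Expanding, this is linear in λ: (-51840)λ + (2851200) = 0.
So λ = 55.

55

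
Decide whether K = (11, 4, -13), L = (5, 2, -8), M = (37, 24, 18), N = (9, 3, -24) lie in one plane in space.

The four points are coplanar iff the 3×3 determinant with rows KL, KM, KN is zero.
Rows: (-6, -2, 5), (26, 20, 31), (-2, -1, -11).
Expanding along the first row: (-6)(-189) − (-2)(-224) + (5)(14) = 756.
Nonzero ⇒ not coplanar.

No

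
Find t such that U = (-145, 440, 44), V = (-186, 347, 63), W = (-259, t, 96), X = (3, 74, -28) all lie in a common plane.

11

The points are coplanar iff UV · (UW × UX) = 0.
Expanding, this is linear in t: (140)t + (-1540) = 0.
So t = 11.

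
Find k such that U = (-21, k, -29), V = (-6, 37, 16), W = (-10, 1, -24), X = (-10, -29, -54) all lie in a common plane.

7

The points are coplanar iff UV · (UW × UX) = 0.
Expanding, this is linear in k: (120)k + (-840) = 0.
So k = 7.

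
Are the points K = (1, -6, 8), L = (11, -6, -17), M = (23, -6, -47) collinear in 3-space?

Yes

KL = (10, 0, -25), KM = (22, 0, -55).
Each component of KM is 11/5 times the corresponding component of KL, so KM = 11/5·KL and the points are collinear.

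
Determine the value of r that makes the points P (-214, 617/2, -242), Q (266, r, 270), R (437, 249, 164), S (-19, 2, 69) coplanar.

-119/2

The points are coplanar iff PQ · (PR × PS) = 0.
Expanding, this is linear in r: (-123291)r + (-14671629/2) = 0.
So r = -119/2.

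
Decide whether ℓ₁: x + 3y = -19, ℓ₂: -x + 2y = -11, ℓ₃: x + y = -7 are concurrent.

Yes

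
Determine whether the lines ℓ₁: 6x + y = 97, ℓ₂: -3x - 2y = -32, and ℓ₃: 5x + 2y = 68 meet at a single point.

Yes

Intersecting ℓ₁ and ℓ₂: solving the 2×2 system gives (x, y) = (18, -11).
Substitute into ℓ₃: (5)(18) + (2)(-11) = 68.
This equals 68, so (18, -11) lies on all three lines and they are concurrent.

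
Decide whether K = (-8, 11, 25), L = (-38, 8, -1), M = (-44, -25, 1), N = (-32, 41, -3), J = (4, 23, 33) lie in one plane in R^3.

The plane through K, L, M has normal n = KL × KM = (-864, 216, 972) and equation n·P = 33588.
Checking the remaining points: n·N = 33588, n·J = 33588.
All equal 33588, so all 5 points lie in one plane.

Yes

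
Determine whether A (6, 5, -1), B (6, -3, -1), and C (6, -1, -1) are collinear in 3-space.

AB = (0, -8, 0), AC = (0, -6, 0).
Each component of AC is 3/4 times the corresponding component of AB, so AC = 3/4·AB and the points are collinear.

Yes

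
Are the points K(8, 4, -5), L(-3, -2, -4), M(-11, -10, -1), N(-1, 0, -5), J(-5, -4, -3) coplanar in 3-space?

The plane through K, L, M has normal n = KL × KM = (-10, 25, 40) and equation n·P = -180.
Checking the remaining points: n·N = -190, n·J = -170.
Since n·N = -190 ≠ -180, N is off the plane and the points are not all coplanar.

No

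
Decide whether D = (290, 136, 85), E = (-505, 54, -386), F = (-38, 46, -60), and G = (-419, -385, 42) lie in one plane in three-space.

With D as base: DE = (-795, -82, -471), DF = (-328, -90, -145), DG = (-709, -521, -43).
DF × DG = (-71675, 88701, 107078).
DE · (DF × DG) = -725595.
Since -725595 ≠ 0, the four points are not coplanar.

No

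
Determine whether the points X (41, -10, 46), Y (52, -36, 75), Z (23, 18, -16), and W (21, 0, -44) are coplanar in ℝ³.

Yes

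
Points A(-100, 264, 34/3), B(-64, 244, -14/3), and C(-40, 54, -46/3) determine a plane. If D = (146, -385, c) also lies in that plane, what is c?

A normal to the plane is n = AB × AC = (-8480/3, 0, -6360).
D lies in the plane iff n · AD = 0.
This gives (-6360)c + (-623280) = 0, so c = -98.

-98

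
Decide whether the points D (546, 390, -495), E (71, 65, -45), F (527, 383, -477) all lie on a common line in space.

DE = (-475, -325, 450), DF = (-19, -7, 18).
Comparing components 2 and 3: (-325)(18) − (450)(-7) = -2700 ≠ 0, so DE and DF are not parallel and the points are not collinear.

No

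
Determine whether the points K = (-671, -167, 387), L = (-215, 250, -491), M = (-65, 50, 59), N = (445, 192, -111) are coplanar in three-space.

With K as base: KL = (456, 417, -878), KM = (606, 217, -328), KN = (1116, 359, -498).
KM × KN = (9686, -64260, -24618).
KL · (KM × KN) = -765000.
Since -765000 ≠ 0, the four points are not coplanar.

No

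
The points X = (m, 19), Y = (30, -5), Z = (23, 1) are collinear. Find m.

2

Collinearity: (X − Y) must be parallel to (Z − Y) = (-7, 6).
Cross-multiplying the components: (m − 30)·(6) = (24)·(-7).
Solving gives m = 2.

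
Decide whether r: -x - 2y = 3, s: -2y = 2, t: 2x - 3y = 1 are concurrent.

Lines aᵢx + bᵢy = cᵢ with pairwise distinct directions are concurrent exactly when det[aᵢ bᵢ cᵢ] = 0.
Here the determinant is 0.
It vanishes, so the lines are concurrent at (-1, -1).

Yes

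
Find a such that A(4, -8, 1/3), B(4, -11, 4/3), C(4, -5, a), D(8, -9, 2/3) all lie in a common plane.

-2/3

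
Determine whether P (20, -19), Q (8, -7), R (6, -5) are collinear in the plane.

PQ = (-12, 12), PR = (-14, 14).
Twice the signed area of △PQR is (-12)(14) − (12)(-14) = 0.
The triangle is degenerate (zero area), so the points are collinear.

Yes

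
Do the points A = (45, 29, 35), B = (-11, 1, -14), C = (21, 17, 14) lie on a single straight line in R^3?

Yes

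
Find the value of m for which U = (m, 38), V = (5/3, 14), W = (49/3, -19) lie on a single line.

The three points are collinear iff det[UV; UW] = 0.
This determinant is linear in m: (33)m + (297) = 0, so m = -9.

-9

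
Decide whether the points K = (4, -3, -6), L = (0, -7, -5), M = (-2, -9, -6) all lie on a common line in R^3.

No

KL = (-4, -4, 1), KM = (-6, -6, 0).
Comparing components 2 and 3: (-4)(0) − (1)(-6) = 6 ≠ 0, so KL and KM are not parallel and the points are not collinear.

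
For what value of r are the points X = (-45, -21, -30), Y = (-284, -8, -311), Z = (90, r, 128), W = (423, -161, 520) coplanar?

-370

Coplanarity ⇔ det[XY; XZ; XW] = 0.
Expanding, this is linear in r: (58)r + (21460) = 0.
So r = -370.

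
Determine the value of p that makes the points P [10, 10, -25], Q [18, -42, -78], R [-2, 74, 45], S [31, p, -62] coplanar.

24

Normal to plane PQR: n = (-248, 76, -112); plane equation n·X = 1080.
Requiring n·S = 1080: (76)p + (-744) = 1080.
So p = 24.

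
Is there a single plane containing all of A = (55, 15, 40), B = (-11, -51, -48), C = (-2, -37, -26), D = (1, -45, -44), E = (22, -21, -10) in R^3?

The plane through A, B, C has normal n = AB × AC = (-220, 660, -330) and equation n·P = -15400.
Checking the remaining points: n·D = -15400, n·E = -15400.
All equal -15400, so all 5 points lie in one plane.

Yes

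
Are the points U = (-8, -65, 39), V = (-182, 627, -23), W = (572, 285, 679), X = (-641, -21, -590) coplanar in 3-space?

Yes

The four points are coplanar iff the 3×3 determinant with rows UV, UW, UX is zero.
Rows: (-174, 692, -62), (580, 350, 640), (-633, 44, -629).
Expanding along the first row: (-174)(-248310) − (692)(40300) + (-62)(247070) = 0.
Zero determinant ⇒ coplanar.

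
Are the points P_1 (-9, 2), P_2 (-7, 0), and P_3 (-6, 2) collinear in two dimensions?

P_1P_2 = (2, -2), P_1P_3 = (3, 0).
If collinear, P_1P_3 would be a scalar multiple of P_1P_2. But (2)·(0) ≠ (-2)·(3) (difference 6), so they are not parallel; the points are not collinear.

No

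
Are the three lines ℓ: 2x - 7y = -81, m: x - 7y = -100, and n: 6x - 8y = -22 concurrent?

Yes

Intersecting ℓ and m: solving the 2×2 system gives (x, y) = (19, 17).
Substitute into n: (6)(19) + (-8)(17) = -22.
This equals -22, so (19, 17) lies on all three lines and they are concurrent.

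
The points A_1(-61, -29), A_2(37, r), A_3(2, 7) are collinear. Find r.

27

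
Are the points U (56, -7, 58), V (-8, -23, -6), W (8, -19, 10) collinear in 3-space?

Yes

UV = (-64, -16, -64), UW = (-48, -12, -48).
UV × UW = (0, 0, 0).
The cross product vanishes, so the three points are collinear.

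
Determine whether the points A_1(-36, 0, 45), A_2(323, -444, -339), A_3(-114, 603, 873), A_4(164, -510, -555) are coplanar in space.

A normal to the plane through A_1, A_2, A_3 is n = A_1A_2 × A_1A_3 = (-136080, -267300, 181845).
The plane has equation n·P = 13081905. For A_4: n·A_4 = 13081905.
Equal, so A_4 lies in the plane and all four are coplanar.

Yes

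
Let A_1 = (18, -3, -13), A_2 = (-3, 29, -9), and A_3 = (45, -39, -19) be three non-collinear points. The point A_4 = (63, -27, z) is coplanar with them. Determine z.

The plane through A_1, A_2, A_3 has equation −48x − 18y − 108z = 594.
Substituting A_4: (-108)z + (-2538) = 594, so z = -29.

-29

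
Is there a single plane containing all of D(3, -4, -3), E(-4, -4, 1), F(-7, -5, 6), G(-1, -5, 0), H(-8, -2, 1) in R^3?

No

The plane through D, E, F has normal n = DE × DF = (4, 23, 7) and equation n·P = -101.
Checking the remaining points: n·G = -119, n·H = -71.
Since n·G = -119 ≠ -101, G is off the plane and the points are not all coplanar.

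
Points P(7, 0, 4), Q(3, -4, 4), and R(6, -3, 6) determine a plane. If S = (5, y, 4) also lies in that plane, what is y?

Coplanarity requires PQ · (PR × PS) = 0.
PQ = (-4, -4, 0), PR = (-1, -3, 2); the triple product is linear in y with coefficient 8 and constant term 16.
Setting it to zero: y = -2.

-2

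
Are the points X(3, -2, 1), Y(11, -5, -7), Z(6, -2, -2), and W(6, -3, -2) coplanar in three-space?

A normal to the plane through X, Y, Z is n = XY × XZ = (9, 0, 9).
The plane has equation n·P = 36. For W: n·W = 36.
Equal, so W lies in the plane and all four are coplanar.

Yes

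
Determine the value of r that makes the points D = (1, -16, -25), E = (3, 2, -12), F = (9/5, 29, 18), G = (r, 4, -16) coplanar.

27/5

Coplanarity ⇔ det[DE; DF; DG] = 0.
Expanding, this is linear in r: (189)r + (-5103/5) = 0.
So r = 27/5.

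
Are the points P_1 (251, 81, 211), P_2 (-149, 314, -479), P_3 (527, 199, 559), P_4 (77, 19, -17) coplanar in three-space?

No

The four points are coplanar iff the 3×3 determinant with rows P_1P_2, P_1P_3, P_1P_4 is zero.
Rows: (-400, 233, -690), (276, 118, 348), (-174, -62, -228).
Expanding along the first row: (-400)(-5328) − (233)(-2376) + (-690)(3420) = 325008.
Nonzero ⇒ not coplanar.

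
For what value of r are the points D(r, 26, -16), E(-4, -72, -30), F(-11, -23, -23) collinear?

Collinearity requires DE × DF = 0; each component is linear in r.
The y-component gives (7)r + (126) = 0, so r = -18.
The remaining components then also vanish.

-18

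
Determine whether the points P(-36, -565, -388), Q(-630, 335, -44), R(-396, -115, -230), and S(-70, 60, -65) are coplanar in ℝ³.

Yes

A normal to the plane through P, Q, R is n = PQ × PR = (-12600, -29988, 56700).
The plane has equation n·X = -4602780. For S: n·S = -4602780.
Equal, so S lies in the plane and all four are coplanar.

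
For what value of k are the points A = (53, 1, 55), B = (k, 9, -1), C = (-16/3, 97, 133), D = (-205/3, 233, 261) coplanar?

-22

Coplanarity ⇔ det[AB; AC; AD] = 0.
Expanding, this is linear in k: (1680)k + (36960) = 0.
So k = -22.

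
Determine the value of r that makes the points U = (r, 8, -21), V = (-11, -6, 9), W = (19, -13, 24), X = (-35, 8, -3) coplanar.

-71

The points are coplanar iff UV · (UW × UX) = 0.
Expanding, this is linear in r: (126)r + (8946) = 0.
So r = -71.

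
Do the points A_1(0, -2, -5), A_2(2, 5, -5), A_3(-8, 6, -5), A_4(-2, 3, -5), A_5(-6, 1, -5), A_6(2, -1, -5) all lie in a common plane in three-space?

The plane through A_1, A_2, A_3 has normal n = A_1A_2 × A_1A_3 = (0, 0, 72) and equation n·P = -360.
Checking the remaining points: n·A_4 = -360, n·A_5 = -360, n·A_6 = -360.
All equal -360, so all 6 points lie in one plane.

Yes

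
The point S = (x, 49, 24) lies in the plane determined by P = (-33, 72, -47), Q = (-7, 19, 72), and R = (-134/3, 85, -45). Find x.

A normal to the plane is n = PQ × PR = (-1653, -4321/3, -841/3).
S lies in the plane iff n · PS = 0.
This gives (-1653)x + (-41325) = 0, so x = -25.

-25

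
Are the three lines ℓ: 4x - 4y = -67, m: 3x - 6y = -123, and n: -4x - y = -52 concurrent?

Lines aᵢx + bᵢy = cᵢ with pairwise distinct directions are concurrent exactly when det[aᵢ bᵢ cᵢ] = 0.
Here the determinant is -27.
Nonzero, so no common point exists.

No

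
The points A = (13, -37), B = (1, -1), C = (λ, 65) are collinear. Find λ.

The three points are collinear iff det[AB; AC] = 0.
This determinant is linear in λ: (-36)λ + (-756) = 0, so λ = -21.

-21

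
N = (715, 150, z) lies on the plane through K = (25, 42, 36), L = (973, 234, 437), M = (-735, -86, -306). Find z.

A normal to the plane is n = KL × KM = (-14336, 19456, 24576).
N lies in the plane iff n · KN = 0.
This gives (24576)z + (-8675328) = 0, so z = 353.

353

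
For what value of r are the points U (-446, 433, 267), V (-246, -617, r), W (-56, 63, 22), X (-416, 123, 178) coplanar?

Normal to plane UWX: n = (-43020, 27360, -109800); plane equation n·P = 1717200.
Requiring n·V = 1717200: (-109800)r + (-6298200) = 1717200.
So r = -73.

-73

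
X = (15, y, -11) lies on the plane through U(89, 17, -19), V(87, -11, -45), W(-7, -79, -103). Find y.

Coplanarity requires UV · (UW × UX) = 0.
UV = (-2, -28, -26), UW = (-96, -96, -84); the triple product is linear in y with coefficient 2328 and constant term -48888.
Setting it to zero: y = 21.

21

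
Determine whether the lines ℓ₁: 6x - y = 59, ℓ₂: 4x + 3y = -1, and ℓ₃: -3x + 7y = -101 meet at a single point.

The three lines meet at one point iff the augmented coefficient matrix [aᵢ bᵢ cᵢ] has rank < 3, i.e. its determinant vanishes.
Here the determinant is 0.
It vanishes, so the lines are concurrent at (8, -11).

Yes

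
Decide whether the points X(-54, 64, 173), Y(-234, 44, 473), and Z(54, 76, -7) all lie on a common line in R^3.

XY = (-180, -20, 300), XZ = (108, 12, -180).
Each component of XZ is -3/5 times the corresponding component of XY, so XZ = -3/5·XY and the points are collinear.

Yes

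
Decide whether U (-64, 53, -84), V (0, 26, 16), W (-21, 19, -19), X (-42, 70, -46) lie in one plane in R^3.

The four points are coplanar iff the 3×3 determinant with rows UV, UW, UX is zero.
Rows: (64, -27, 100), (43, -34, 65), (22, 17, 38).
Expanding along the first row: (64)(-2397) − (-27)(204) + (100)(1479) = 0.
Zero determinant ⇒ coplanar.

Yes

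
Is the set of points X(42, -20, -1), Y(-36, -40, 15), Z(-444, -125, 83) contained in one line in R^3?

No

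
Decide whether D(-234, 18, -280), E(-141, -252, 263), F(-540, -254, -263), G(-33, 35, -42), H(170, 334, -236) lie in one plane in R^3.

No

The plane through D, E, F has normal n = DE × DF = (143106, -167739, -107916) and equation n·P = -6289626.
Checking the remaining points: n·G = -6060891, n·H = -6228630.
Since n·G = -6060891 ≠ -6289626, G is off the plane and the points are not all coplanar.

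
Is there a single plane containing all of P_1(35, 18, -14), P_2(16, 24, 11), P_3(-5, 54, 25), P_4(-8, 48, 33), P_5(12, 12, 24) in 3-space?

Yes

The plane through P_1, P_2, P_3 has normal n = P_1P_2 × P_1P_3 = (-666, -259, -444) and equation n·P = -21756.
Checking the remaining points: n·P_4 = -21756, n·P_5 = -21756.
All equal -21756, so all 5 points lie in one plane.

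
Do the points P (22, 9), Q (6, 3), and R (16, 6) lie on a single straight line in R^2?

No

PQ = (-16, -6), PR = (-6, -3).
det[PQ; PR] = (-16)(-3) − (-6)(-6) = 12.
The determinant is nonzero, so they are not collinear.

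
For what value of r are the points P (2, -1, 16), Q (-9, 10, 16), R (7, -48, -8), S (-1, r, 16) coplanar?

Normal to plane PQR: n = (-264, -264, 462); plane equation n·X = 7128.
Requiring n·S = 7128: (-264)r + (7656) = 7128.
So r = 2.

2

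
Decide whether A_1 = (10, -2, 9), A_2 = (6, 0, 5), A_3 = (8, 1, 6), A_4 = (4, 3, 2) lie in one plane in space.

A normal to the plane through A_1, A_2, A_3 is n = A_1A_2 × A_1A_3 = (6, -4, -8).
The plane has equation n·P = -4. For A_4: n·A_4 = -4.
Equal, so A_4 lies in the plane and all four are coplanar.

Yes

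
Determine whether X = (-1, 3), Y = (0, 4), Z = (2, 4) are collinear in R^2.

No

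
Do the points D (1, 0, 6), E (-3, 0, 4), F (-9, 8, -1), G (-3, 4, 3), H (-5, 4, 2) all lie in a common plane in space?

Yes

The plane through D, E, F has normal n = DE × DF = (16, -8, -32) and equation n·P = -176.
Checking the remaining points: n·G = -176, n·H = -176.
All equal -176, so all 5 points lie in one plane.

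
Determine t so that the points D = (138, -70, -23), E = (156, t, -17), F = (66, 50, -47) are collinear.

Collinearity requires DE × DF = 0; each component is linear in t.
The x-component gives (-24)t + (-2400) = 0, so t = -100.
The remaining components then also vanish.

-100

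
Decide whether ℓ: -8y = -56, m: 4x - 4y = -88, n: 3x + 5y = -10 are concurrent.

Yes

The three lines meet at one point iff the augmented coefficient matrix [aᵢ bᵢ cᵢ] has rank < 3, i.e. its determinant vanishes.
Here the determinant is 0.
It vanishes, so the lines are concurrent at (-15, 7).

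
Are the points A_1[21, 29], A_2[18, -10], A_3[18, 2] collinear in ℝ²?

No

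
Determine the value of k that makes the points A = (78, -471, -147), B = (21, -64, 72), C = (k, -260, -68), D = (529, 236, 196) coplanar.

556

Normal to plane ABD: n = (-15232, 118320, -223856); plane equation n·P = -24009984.
Requiring n·C = -24009984: (-15232)k + (-15540992) = -24009984.
So k = 556.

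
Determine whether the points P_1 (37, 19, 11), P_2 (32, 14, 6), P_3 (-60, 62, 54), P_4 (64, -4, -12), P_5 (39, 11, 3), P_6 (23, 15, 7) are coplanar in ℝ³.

Yes

The plane through P_1, P_2, P_3 has normal n = P_1P_2 × P_1P_3 = (0, 700, -700) and equation n·P = 5600.
Checking the remaining points: n·P_4 = 5600, n·P_5 = 5600, n·P_6 = 5600.
All equal 5600, so all 6 points lie in one plane.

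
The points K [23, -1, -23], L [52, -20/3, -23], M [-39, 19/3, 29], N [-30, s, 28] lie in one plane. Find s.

Coplanarity ⇔ det[KL; KM; KN] = 0.
Expanding, this is linear in s: (-1508)s + (21112/3) = 0.
So s = 14/3.

14/3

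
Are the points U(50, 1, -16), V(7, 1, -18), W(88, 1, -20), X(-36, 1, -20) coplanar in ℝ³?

Yes

The four points are coplanar iff the 3×3 determinant with rows UV, UW, UX is zero.
Rows: (-43, 0, -2), (38, 0, -4), (-86, 0, -4).
Expanding along the first row: (-43)(0) − (0)(-496) + (-2)(0) = 0.
Zero determinant ⇒ coplanar.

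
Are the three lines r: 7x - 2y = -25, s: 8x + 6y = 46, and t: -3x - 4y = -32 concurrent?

Intersecting r and s: solving the 2×2 system gives (x, y) = (-1, 9).
Substitute into t: (-3)(-1) + (-4)(9) = -33.
But t requires -32 ≠ -33, so the three lines have no common point.

No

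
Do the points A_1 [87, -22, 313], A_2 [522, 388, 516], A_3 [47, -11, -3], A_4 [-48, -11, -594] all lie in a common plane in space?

Yes

A normal to the plane through A_1, A_2, A_3 is n = A_1A_2 × A_1A_3 = (-131793, 129340, 21185).
The plane has equation n·P = -7680566. For A_4: n·A_4 = -7680566.
Equal, so A_4 lies in the plane and all four are coplanar.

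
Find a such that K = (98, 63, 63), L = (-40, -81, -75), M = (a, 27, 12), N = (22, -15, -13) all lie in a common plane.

Coplanarity ⇔ det[KL; KM; KN] = 0.
Expanding, this is linear in a: (-180)a + (8460) = 0.
So a = 47.

47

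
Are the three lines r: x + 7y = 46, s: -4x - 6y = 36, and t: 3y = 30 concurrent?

Yes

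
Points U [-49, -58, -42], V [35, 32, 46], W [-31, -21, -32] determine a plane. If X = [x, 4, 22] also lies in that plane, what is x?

11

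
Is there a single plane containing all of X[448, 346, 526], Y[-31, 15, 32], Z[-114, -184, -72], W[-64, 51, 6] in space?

No

With X as base: XY = (-479, -331, -494), XZ = (-562, -530, -598), XW = (-512, -295, -520).
XZ × XW = (99190, 13936, -105570).
XY · (XZ × XW) = 26754.
Since 26754 ≠ 0, the four points are not coplanar.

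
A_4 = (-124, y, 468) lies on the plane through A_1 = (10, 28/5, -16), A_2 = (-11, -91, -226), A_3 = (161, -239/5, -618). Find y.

176/5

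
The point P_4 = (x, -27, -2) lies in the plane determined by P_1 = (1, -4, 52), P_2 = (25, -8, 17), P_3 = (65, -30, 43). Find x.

77

Coplanarity requires P_1P_2 · (P_1P_3 × P_1P_4) = 0.
P_1P_2 = (24, -4, -35), P_1P_3 = (64, -26, -9); the triple product is linear in x with coefficient -874 and constant term 67298.
Setting it to zero: x = 77.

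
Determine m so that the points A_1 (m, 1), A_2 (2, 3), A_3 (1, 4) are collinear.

Collinearity: (A_1 − A_2) must be parallel to (A_3 − A_2) = (-1, 1).
Cross-multiplying the components: (m − 2)·(1) = (-2)·(-1).
Solving gives m = 4.

4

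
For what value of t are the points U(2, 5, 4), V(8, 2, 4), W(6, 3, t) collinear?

Collinearity requires UV × UW = 0; each component is linear in t.
The x-component gives (-3)t + (12) = 0, so t = 4.
The remaining components then also vanish.

4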